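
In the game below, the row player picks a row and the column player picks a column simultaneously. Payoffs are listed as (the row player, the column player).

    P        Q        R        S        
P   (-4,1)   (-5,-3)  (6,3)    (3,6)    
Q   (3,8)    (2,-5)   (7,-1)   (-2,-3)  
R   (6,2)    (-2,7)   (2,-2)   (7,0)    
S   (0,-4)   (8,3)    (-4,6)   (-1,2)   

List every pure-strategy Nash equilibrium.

Check mutual best responses: a cell is a NE iff neither player can gain by unilaterally deviating.
The row player's best responses — vs P: R (payoff 6); vs Q: S (payoff 8); vs R: Q (payoff 7); vs S: R (payoff 7).
The column player's best responses — vs P: S (payoff 6); vs Q: P (payoff 8); vs R: Q (payoff 7); vs S: R (payoff 6).
No cell has both players best-responding. For instance, the row player's best reply to Q is S, but against S the column player prefers R over Q.

There is no pure-strategy Nash equilibrium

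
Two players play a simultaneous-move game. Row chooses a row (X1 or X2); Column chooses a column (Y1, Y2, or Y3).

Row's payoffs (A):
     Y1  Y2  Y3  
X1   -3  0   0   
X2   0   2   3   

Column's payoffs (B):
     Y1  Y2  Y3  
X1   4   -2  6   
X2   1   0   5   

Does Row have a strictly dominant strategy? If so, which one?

X2

A strategy is strictly dominant if it gives Row a strictly higher payoff than every other strategy, against every choice by the opponent.
X2 strictly dominates: vs Y1: 0 > -3; vs Y2: 2 > 0; vs Y3: 3 > 0.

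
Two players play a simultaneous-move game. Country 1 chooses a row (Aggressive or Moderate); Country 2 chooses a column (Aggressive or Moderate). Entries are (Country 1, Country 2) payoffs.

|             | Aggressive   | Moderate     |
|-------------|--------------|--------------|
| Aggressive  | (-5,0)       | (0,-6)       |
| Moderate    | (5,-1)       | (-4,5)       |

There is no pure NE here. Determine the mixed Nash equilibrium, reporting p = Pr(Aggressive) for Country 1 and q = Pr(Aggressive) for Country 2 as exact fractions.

In a mixed NE each player is indifferent between their pure strategies, so the opponent's mix sets the indifference.
Country 2 indifferent between Aggressive and Moderate: p·0 + (1−p)·(-1) = p·(-6) + (1−p)·5 ⟹ (-1) + 1p = 5 + (-11)p ⟹ p = 1/2.
Country 1 indifferent between Aggressive and Moderate: q·(-5) + (1−q)·0 = q·5 + (1−q)·(-4) ⟹ 0 + (-5)q = (-4) + 9q ⟹ q = 2/7.

p = 1/2, q = 2/7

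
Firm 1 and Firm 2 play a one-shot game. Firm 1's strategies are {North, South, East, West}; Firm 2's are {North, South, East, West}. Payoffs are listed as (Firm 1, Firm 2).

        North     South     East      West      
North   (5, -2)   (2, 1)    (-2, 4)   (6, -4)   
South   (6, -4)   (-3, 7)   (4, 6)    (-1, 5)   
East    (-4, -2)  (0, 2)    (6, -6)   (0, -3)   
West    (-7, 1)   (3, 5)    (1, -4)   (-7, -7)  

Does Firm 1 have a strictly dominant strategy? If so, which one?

A strategy is strictly dominant if it gives Firm 1 a strictly higher payoff than every other strategy, against every choice by the opponent.
North is not dominant: against North, South gives 6 > 5.
South is not dominant: against South, North gives 2 > -3.
East is not dominant: against North, North gives 5 > -4.
West is not dominant: against North, North gives 5 > -7.
No single strategy is best against every opponent action.

No strictly dominant strategy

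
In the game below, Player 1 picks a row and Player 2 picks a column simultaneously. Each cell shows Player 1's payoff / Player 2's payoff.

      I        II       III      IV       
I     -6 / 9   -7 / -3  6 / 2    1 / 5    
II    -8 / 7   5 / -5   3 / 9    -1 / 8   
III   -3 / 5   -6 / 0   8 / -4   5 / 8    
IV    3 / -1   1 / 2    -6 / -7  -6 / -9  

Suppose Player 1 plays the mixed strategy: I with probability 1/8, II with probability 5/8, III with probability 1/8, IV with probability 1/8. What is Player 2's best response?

I

Player 2's best reply maximizes expected payoff against the mix.
I: (1/8)·9 + (5/8)·7 + (1/8)·5 + (1/8)·(-1) = 6
II: (1/8)·(-3) + (5/8)·(-5) + (1/8)·0 + (1/8)·2 = -13/4
III: (1/8)·2 + (5/8)·9 + (1/8)·(-4) + (1/8)·(-7) = 9/2
IV: (1/8)·5 + (5/8)·8 + (1/8)·8 + (1/8)·(-9) = 11/2
Highest expected payoff is 6, from I.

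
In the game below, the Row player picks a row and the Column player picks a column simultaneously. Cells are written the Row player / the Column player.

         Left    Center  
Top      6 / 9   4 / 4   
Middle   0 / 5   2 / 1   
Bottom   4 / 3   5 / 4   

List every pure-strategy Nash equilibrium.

Check mutual best responses: a cell is a NE iff neither player can gain by unilaterally deviating.
The Row player's best responses — vs Left: Top (payoff 6); vs Center: Bottom (payoff 5).
The Column player's best responses — vs Top: Left (payoff 9); vs Middle: Left (payoff 5); vs Bottom: Center (payoff 4).
Mutual best responses occur at (Top, Left) and (Bottom, Center); at each, neither player gains by switching.

(Top, Left) and (Bottom, Center)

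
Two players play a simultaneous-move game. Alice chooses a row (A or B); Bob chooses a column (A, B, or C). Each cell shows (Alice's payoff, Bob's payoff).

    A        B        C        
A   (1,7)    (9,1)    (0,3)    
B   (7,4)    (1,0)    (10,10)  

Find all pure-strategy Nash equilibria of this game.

(B, C)

Find each player's best response to every opponent strategy; NE are the intersections.
Alice's best responses — vs A: B (payoff 7); vs B: A (payoff 9); vs C: B (payoff 10).
Bob's best responses — vs A: A (payoff 7); vs B: C (payoff 10).
The only mutual best response is (B, C); neither player gains by switching there.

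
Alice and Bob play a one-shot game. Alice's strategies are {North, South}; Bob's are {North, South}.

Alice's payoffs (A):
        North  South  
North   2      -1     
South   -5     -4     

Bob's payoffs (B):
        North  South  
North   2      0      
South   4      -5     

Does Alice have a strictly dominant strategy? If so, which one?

A strategy is strictly dominant if it gives Alice a strictly higher payoff than every other strategy, against every choice by the opponent.
North strictly dominates: vs North: 2 > -5; vs South: -1 > -4.

North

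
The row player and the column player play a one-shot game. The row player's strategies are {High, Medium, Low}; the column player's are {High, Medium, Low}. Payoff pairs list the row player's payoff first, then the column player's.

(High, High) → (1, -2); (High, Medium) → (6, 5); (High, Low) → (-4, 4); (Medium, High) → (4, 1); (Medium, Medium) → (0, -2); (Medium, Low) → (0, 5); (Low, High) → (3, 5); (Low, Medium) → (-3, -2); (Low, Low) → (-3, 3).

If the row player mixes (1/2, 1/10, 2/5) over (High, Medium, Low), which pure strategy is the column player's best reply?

Compute the column player's expected payoff from each pure strategy against the given mix.
High: (1/2)·(-2) + (1/10)·1 + (2/5)·5 = 11/10
Medium: (1/2)·5 + (1/10)·(-2) + (2/5)·(-2) = 3/2
Low: (1/2)·4 + (1/10)·5 + (2/5)·3 = 37/10
Highest expected payoff is 37/10, from Low.

Low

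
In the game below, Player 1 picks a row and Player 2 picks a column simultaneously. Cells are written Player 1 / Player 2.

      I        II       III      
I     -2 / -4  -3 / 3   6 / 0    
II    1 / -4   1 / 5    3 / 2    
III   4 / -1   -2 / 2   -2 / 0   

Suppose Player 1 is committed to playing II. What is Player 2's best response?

With Player 1 fixed at II, Player 2's payoffs are: I → -4, II → 5, III → 2.
The maximum is 5, achieved by II.

II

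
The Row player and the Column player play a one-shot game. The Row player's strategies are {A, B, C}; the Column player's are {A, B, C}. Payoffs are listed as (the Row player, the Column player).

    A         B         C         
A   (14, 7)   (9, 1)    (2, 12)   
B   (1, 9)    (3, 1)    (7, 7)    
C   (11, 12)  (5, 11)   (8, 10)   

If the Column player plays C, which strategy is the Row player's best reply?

C

With the Column player fixed at C, the Row player's payoffs are: A → 2, B → 7, C → 8.
The maximum is 8, achieved by C.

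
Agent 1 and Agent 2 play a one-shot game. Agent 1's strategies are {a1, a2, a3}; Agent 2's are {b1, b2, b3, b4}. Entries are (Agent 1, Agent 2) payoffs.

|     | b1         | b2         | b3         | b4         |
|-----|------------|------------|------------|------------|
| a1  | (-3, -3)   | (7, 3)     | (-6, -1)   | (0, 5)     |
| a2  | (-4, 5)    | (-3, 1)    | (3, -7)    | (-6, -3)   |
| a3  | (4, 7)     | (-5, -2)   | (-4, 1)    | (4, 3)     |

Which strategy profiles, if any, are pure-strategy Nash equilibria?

Check mutual best responses: a cell is a NE iff neither player can gain by unilaterally deviating.
Agent 1's best responses — vs b1: a3 (payoff 4); vs b2: a1 (payoff 7); vs b3: a2 (payoff 3); vs b4: a3 (payoff 4).
Agent 2's best responses — vs a1: b4 (payoff 5); vs a2: b1 (payoff 5); vs a3: b1 (payoff 7).
The only mutual best response is (a3, b1); neither player gains by switching there.

(a3, b1)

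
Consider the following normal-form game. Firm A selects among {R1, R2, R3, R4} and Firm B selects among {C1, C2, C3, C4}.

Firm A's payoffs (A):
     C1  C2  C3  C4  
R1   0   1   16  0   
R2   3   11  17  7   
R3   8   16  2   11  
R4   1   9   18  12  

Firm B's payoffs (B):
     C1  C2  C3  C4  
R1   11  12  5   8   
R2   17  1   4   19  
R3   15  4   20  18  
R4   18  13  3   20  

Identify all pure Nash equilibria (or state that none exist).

(R4, C4)

Find each player's best response to every opponent strategy; NE are the intersections.
Firm A's best responses — vs C1: R3 (payoff 8); vs C2: R3 (payoff 16); vs C3: R4 (payoff 18); vs C4: R4 (payoff 12).
Firm B's best responses — vs R1: C2 (payoff 12); vs R2: C4 (payoff 19); vs R3: C3 (payoff 20); vs R4: C4 (payoff 20).
The only mutual best response is (R4, C4); neither player gains by switching there.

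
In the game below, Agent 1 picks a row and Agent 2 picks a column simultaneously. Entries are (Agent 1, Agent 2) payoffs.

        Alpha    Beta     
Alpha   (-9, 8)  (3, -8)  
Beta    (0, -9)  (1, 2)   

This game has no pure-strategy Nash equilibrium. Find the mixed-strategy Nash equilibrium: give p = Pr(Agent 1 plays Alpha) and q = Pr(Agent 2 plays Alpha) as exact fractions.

p = 11/27, q = 2/11

In a mixed NE each player is indifferent between their pure strategies, so the opponent's mix sets the indifference.
Agent 2 indifferent between Alpha and Beta: p·8 + (1−p)·(-9) = p·(-8) + (1−p)·2 ⟹ (-9) + 17p = 2 + (-10)p ⟹ p = 11/27.
Agent 1 indifferent between Alpha and Beta: q·(-9) + (1−q)·3 = q·0 + (1−q)·1 ⟹ 3 + (-12)q = 1 + (-1)q ⟹ q = 2/11.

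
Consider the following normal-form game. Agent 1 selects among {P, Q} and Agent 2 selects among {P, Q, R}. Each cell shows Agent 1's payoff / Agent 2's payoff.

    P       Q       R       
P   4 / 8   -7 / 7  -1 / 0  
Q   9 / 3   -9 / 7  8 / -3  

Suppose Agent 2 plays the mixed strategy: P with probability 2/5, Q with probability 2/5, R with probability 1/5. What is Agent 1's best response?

Q

Compute Agent 1's expected payoff from each pure strategy against the given mix.
P: (2/5)·4 + (2/5)·(-7) + (1/5)·(-1) = -7/5
Q: (2/5)·9 + (2/5)·(-9) + (1/5)·8 = 8/5
Highest expected payoff is 8/5, from Q.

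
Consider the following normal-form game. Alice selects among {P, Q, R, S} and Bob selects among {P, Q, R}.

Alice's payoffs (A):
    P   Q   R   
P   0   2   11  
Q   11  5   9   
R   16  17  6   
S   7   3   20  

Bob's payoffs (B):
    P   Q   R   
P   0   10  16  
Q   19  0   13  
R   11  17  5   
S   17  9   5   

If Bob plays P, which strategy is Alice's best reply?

With Bob fixed at P, Alice's payoffs are: P → 0, Q → 11, R → 16, S → 7.
The maximum is 16, achieved by R.

R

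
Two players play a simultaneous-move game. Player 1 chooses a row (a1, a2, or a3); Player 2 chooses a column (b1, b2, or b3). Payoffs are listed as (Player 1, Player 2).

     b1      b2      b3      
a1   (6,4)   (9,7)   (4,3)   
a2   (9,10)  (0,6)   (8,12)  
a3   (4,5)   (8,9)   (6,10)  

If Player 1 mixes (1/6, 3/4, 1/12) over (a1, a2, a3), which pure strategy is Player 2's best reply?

Compute Player 2's expected payoff from each pure strategy against the given mix.
b1: (1/6)·4 + (3/4)·10 + (1/12)·5 = 103/12
b2: (1/6)·7 + (3/4)·6 + (1/12)·9 = 77/12
b3: (1/6)·3 + (3/4)·12 + (1/12)·10 = 31/3
Highest expected payoff is 31/3, from b3.

b3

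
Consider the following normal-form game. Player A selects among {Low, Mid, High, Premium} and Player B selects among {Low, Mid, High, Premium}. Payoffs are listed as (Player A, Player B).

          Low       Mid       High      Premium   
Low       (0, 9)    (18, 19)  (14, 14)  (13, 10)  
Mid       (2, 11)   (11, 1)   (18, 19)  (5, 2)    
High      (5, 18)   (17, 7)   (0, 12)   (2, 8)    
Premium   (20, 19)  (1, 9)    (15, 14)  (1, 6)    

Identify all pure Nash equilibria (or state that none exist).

Check mutual best responses: a cell is a NE iff neither player can gain by unilaterally deviating.
Player A's best responses — vs Low: Premium (payoff 20); vs Mid: Low (payoff 18); vs High: Mid (payoff 18); vs Premium: Low (payoff 13).
Player B's best responses — vs Low: Mid (payoff 19); vs Mid: High (payoff 19); vs High: Low (payoff 18); vs Premium: Low (payoff 19).
Mutual best responses occur at (Low, Mid), (Mid, High), and (Premium, Low); at each, neither player gains by switching.

(Low, Mid), (Mid, High), and (Premium, Low)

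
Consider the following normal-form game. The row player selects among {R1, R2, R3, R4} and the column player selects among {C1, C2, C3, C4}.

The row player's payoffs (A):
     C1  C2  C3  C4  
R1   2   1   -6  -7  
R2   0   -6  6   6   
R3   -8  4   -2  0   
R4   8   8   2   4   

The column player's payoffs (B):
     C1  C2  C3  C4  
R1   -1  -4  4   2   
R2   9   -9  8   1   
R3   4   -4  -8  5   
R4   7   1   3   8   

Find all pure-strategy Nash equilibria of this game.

Find each player's best response to every opponent strategy; NE are the intersections.
The row player's best responses — vs C1: R4 (payoff 8); vs C2: R4 (payoff 8); vs C3: R2 (payoff 6); vs C4: R2 (payoff 6).
The column player's best responses — vs R1: C3 (payoff 4); vs R2: C1 (payoff 9); vs R3: C4 (payoff 5); vs R4: C4 (payoff 8).
No cell has both players best-responding. For instance, the row player's best reply to C2 is R4, but against R4 the column player prefers C4 over C2.

None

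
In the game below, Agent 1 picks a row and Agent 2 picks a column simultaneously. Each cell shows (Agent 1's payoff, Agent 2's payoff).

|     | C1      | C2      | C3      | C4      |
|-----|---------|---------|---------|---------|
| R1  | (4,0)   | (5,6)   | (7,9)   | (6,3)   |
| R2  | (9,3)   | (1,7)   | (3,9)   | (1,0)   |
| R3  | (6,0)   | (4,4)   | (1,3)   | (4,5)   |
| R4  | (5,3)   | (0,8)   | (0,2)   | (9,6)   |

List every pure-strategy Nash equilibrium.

A profile is a Nash equilibrium when each player is best-responding to the other.
Agent 1's best responses — vs C1: R2 (payoff 9); vs C2: R1 (payoff 5); vs C3: R1 (payoff 7); vs C4: R4 (payoff 9).
Agent 2's best responses — vs R1: C3 (payoff 9); vs R2: C3 (payoff 9); vs R3: C4 (payoff 5); vs R4: C2 (payoff 8).
The only mutual best response is (R1, C3); neither player gains by switching there.

(R1, C3)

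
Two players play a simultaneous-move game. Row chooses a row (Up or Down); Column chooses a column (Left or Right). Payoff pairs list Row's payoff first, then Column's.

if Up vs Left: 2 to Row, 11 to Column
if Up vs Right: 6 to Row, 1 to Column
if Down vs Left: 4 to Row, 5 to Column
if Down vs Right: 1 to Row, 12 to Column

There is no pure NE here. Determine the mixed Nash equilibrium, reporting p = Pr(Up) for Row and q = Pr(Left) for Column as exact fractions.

In a mixed NE each player is indifferent between their pure strategies, so the opponent's mix sets the indifference.
Column indifferent between Left and Right: p·11 + (1−p)·5 = p·1 + (1−p)·12 ⟹ 5 + 6p = 12 + (-11)p ⟹ p = 7/17.
Row indifferent between Up and Down: q·2 + (1−q)·6 = q·4 + (1−q)·1 ⟹ 6 + (-4)q = 1 + 3q ⟹ q = 5/7.

p = 7/17, q = 5/7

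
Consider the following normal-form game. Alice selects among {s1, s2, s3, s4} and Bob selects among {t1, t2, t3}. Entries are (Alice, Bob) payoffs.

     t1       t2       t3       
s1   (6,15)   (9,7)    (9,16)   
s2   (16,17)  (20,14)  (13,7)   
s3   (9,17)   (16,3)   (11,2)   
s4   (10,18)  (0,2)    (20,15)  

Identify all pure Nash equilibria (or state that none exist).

(s2, t1)

Find each player's best response to every opponent strategy; NE are the intersections.
Alice's best responses — vs t1: s2 (payoff 16); vs t2: s2 (payoff 20); vs t3: s4 (payoff 20).
Bob's best responses — vs s1: t3 (payoff 16); vs s2: t1 (payoff 17); vs s3: t1 (payoff 17); vs s4: t1 (payoff 18).
The only mutual best response is (s2, t1); neither player gains by switching there.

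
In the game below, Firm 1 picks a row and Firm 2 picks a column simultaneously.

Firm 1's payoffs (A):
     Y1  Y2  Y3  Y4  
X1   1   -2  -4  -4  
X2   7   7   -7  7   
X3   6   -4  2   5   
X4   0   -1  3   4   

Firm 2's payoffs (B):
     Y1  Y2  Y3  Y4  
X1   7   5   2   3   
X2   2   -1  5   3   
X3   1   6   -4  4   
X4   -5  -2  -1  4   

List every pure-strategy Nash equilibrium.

Check mutual best responses: a cell is a NE iff neither player can gain by unilaterally deviating.
Firm 1's best responses — vs Y1: X2 (payoff 7); vs Y2: X2 (payoff 7); vs Y3: X4 (payoff 3); vs Y4: X2 (payoff 7).
Firm 2's best responses — vs X1: Y1 (payoff 7); vs X2: Y3 (payoff 5); vs X3: Y2 (payoff 6); vs X4: Y4 (payoff 4).
No cell has both players best-responding. For instance, Firm 1's best reply to Y4 is X2, but against X2 Firm 2 prefers Y3 over Y4.

No pure-strategy Nash equilibrium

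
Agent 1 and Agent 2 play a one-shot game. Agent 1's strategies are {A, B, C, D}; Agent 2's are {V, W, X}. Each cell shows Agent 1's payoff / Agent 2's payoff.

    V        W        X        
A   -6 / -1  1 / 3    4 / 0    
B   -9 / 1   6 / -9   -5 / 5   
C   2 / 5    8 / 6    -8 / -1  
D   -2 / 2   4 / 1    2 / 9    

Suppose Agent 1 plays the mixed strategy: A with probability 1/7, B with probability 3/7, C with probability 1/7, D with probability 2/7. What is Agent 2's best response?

X

Compute Agent 2's expected payoff from each pure strategy against the given mix.
V: (1/7)·(-1) + (3/7)·1 + (1/7)·5 + (2/7)·2 = 11/7
W: (1/7)·3 + (3/7)·(-9) + (1/7)·6 + (2/7)·1 = -16/7
X: (1/7)·0 + (3/7)·5 + (1/7)·(-1) + (2/7)·9 = 32/7
Highest expected payoff is 32/7, from X.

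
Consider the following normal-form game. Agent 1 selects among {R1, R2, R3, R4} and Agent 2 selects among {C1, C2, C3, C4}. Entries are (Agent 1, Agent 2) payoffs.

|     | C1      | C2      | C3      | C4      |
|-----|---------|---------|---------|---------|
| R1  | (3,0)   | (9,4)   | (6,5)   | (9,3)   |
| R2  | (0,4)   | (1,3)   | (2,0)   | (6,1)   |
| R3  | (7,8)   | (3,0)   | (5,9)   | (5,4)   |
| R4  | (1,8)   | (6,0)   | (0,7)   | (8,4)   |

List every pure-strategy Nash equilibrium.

(R1, C3)

Check mutual best responses: a cell is a NE iff neither player can gain by unilaterally deviating.
Agent 1's best responses — vs C1: R3 (payoff 7); vs C2: R1 (payoff 9); vs C3: R1 (payoff 6); vs C4: R1 (payoff 9).
Agent 2's best responses — vs R1: C3 (payoff 5); vs R2: C1 (payoff 4); vs R3: C3 (payoff 9); vs R4: C1 (payoff 8).
The only mutual best response is (R1, C3); neither player gains by switching there.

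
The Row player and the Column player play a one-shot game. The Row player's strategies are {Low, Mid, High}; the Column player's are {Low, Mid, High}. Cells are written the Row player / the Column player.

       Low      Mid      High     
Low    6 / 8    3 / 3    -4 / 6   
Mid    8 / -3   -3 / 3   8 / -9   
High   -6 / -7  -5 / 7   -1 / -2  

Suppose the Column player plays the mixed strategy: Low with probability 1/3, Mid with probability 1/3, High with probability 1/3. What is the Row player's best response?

Mid

The Row player's best reply maximizes expected payoff against the mix.
Low: (1/3)·6 + (1/3)·3 + (1/3)·(-4) = 5/3
Mid: (1/3)·8 + (1/3)·(-3) + (1/3)·8 = 13/3
High: (1/3)·(-6) + (1/3)·(-5) + (1/3)·(-1) = -4
Highest expected payoff is 13/3, from Mid.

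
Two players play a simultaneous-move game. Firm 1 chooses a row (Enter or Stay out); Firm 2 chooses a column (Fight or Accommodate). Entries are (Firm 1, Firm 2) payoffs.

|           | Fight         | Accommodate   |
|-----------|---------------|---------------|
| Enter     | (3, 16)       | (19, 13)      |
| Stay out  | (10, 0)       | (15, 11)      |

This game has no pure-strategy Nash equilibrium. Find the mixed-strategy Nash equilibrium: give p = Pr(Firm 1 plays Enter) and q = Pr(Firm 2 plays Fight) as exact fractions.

p = 11/14, q = 4/11

In a mixed NE each player is indifferent between their pure strategies, so the opponent's mix sets the indifference.
Firm 2 indifferent between Fight and Accommodate: p·16 + (1−p)·0 = p·13 + (1−p)·11 ⟹ 0 + 16p = 11 + 2p ⟹ p = 11/14.
Firm 1 indifferent between Enter and Stay out: q·3 + (1−q)·19 = q·10 + (1−q)·15 ⟹ 19 + (-16)q = 15 + (-5)q ⟹ q = 4/11.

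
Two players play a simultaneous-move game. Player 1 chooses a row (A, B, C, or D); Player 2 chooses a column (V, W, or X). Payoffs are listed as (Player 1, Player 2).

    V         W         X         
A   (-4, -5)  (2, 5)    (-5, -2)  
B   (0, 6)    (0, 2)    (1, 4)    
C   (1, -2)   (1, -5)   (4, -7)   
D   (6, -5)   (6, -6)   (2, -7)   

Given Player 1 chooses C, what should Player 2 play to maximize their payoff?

With Player 1 fixed at C, Player 2's payoffs are: V → -2, W → -5, X → -7.
The maximum is -2, achieved by V.

V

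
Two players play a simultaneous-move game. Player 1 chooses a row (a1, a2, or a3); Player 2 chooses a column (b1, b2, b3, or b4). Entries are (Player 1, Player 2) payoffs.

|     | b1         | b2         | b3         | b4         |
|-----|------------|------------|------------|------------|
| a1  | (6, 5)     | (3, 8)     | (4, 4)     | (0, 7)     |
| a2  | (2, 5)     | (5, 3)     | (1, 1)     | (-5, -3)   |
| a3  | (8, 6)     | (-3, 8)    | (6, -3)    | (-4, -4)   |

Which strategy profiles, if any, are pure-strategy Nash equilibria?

None

Check mutual best responses: a cell is a NE iff neither player can gain by unilaterally deviating.
Player 1's best responses — vs b1: a3 (payoff 8); vs b2: a2 (payoff 5); vs b3: a3 (payoff 6); vs b4: a1 (payoff 0).
Player 2's best responses — vs a1: b2 (payoff 8); vs a2: b1 (payoff 5); vs a3: b2 (payoff 8).
No cell has both players best-responding. For instance, Player 1's best reply to b1 is a3, but against a3 Player 2 prefers b2 over b1.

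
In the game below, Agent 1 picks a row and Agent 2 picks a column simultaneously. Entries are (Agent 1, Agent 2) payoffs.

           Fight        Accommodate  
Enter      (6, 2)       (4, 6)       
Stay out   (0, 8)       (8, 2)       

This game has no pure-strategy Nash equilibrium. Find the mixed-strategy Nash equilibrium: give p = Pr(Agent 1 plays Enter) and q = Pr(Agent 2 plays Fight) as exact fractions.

p = 3/5, q = 2/5

Each player's mixing probability is pinned down by making the *other* player indifferent.
Agent 2 indifferent between Fight and Accommodate: p·2 + (1−p)·8 = p·6 + (1−p)·2 ⟹ 8 + (-6)p = 2 + 4p ⟹ p = 3/5.
Agent 1 indifferent between Enter and Stay out: q·6 + (1−q)·4 = q·0 + (1−q)·8 ⟹ 4 + 2q = 8 + (-8)q ⟹ q = 2/5.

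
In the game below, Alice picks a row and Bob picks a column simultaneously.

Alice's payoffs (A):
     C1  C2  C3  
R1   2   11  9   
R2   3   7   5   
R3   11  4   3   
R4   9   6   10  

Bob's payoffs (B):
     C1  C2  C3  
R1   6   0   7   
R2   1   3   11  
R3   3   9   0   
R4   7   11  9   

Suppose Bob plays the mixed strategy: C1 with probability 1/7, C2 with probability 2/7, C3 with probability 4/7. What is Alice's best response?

Alice's best reply maximizes expected payoff against the mix.
R1: (1/7)·2 + (2/7)·11 + (4/7)·9 = 60/7
R2: (1/7)·3 + (2/7)·7 + (4/7)·5 = 37/7
R3: (1/7)·11 + (2/7)·4 + (4/7)·3 = 31/7
R4: (1/7)·9 + (2/7)·6 + (4/7)·10 = 61/7
Highest expected payoff is 61/7, from R4.

R4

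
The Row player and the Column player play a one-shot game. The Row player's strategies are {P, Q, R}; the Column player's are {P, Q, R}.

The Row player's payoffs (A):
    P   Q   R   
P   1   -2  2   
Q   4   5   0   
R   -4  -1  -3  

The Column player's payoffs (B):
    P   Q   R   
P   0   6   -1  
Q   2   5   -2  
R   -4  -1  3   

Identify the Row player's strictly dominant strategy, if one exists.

None

Check whether one of the Row player's strategies beats all alternatives regardless of what the opponent does.
P is not dominant: against P, Q gives 4 > 1.
Q is not dominant: against R, P gives 2 > 0.
R is not dominant: against P, P gives 1 > -4.
No single strategy is best against every opponent action.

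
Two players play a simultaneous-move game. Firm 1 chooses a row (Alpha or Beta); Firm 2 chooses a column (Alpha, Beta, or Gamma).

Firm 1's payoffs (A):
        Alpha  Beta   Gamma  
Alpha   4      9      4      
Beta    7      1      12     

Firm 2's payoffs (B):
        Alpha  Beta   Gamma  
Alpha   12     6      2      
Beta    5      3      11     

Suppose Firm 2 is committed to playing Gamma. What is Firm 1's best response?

With Firm 2 fixed at Gamma, Firm 1's payoffs are: Alpha → 4, Beta → 12.
The maximum is 12, achieved by Beta.

Beta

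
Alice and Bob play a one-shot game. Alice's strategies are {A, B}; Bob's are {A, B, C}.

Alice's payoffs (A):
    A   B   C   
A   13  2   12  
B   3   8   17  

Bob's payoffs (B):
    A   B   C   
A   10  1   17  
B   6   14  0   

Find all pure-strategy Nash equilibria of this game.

(B, B)

Check mutual best responses: a cell is a NE iff neither player can gain by unilaterally deviating.
Alice's best responses — vs A: A (payoff 13); vs B: B (payoff 8); vs C: B (payoff 17).
Bob's best responses — vs A: C (payoff 17); vs B: B (payoff 14).
The only mutual best response is (B, B); neither player gains by switching there.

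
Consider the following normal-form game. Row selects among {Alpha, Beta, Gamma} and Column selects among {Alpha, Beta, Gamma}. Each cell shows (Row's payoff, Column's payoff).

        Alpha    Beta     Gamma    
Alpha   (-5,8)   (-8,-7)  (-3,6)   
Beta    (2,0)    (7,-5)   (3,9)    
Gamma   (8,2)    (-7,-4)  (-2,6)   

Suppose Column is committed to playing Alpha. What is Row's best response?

Gamma

With Column fixed at Alpha, Row's payoffs are: Alpha → -5, Beta → 2, Gamma → 8.
The maximum is 8, achieved by Gamma.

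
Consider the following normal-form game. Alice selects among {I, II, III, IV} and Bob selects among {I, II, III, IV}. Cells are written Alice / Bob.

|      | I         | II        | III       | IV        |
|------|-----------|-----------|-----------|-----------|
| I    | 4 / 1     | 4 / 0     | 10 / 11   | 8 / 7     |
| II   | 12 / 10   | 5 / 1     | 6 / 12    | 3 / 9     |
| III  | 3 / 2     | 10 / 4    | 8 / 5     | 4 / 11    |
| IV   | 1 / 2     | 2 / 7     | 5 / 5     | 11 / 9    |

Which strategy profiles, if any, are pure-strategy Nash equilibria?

Check mutual best responses: a cell is a NE iff neither player can gain by unilaterally deviating.
Alice's best responses — vs I: II (payoff 12); vs II: III (payoff 10); vs III: I (payoff 10); vs IV: IV (payoff 11).
Bob's best responses — vs I: III (payoff 11); vs II: III (payoff 12); vs III: IV (payoff 11); vs IV: IV (payoff 9).
Mutual best responses occur at (I, III) and (IV, IV); at each, neither player gains by switching.

(I, III) and (IV, IV)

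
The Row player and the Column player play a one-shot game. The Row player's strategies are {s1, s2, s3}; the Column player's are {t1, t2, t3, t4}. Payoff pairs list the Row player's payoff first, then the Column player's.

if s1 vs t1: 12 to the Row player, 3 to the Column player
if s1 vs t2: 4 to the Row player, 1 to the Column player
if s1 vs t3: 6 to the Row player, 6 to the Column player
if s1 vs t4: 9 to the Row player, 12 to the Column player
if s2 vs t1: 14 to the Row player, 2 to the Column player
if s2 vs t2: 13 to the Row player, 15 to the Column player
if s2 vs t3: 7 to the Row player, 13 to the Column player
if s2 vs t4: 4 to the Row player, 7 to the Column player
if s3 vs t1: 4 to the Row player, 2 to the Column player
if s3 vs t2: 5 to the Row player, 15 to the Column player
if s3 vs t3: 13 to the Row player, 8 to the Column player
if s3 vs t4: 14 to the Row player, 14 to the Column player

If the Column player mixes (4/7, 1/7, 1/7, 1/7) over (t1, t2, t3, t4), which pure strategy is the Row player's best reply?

s2

Compute the Row player's expected payoff from each pure strategy against the given mix.
s1: (4/7)·12 + (1/7)·4 + (1/7)·6 + (1/7)·9 = 67/7
s2: (4/7)·14 + (1/7)·13 + (1/7)·7 + (1/7)·4 = 80/7
s3: (4/7)·4 + (1/7)·5 + (1/7)·13 + (1/7)·14 = 48/7
Highest expected payoff is 80/7, from s2.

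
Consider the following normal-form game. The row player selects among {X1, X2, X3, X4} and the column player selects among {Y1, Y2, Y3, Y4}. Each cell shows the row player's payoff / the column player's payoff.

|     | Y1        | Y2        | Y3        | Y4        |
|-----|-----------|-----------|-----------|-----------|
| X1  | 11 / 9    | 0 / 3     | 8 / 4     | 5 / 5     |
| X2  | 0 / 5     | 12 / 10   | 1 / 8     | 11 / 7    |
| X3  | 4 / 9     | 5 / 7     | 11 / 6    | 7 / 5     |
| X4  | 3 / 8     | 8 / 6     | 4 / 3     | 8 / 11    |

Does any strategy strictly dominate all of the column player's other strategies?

None

Check whether one of the column player's strategies beats all alternatives regardless of what the opponent does.
Y1 is not dominant: against X2, Y2 gives 10 > 5.
Y2 is not dominant: against X1, Y1 gives 9 > 3.
Y3 is not dominant: against X1, Y1 gives 9 > 4.
Y4 is not dominant: against X1, Y1 gives 9 > 5.
No single strategy is best against every opponent action.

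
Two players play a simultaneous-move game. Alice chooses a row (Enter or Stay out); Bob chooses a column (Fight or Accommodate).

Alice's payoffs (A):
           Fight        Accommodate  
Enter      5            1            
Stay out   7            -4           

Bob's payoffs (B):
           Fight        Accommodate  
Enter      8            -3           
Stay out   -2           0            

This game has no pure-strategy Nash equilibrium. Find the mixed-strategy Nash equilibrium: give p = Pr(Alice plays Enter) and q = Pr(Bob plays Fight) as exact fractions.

Each player's mixing probability is pinned down by making the *other* player indifferent.
Bob indifferent between Fight and Accommodate: p·8 + (1−p)·(-2) = p·(-3) + (1−p)·0 ⟹ (-2) + 10p = 0 + (-3)p ⟹ p = 2/13.
Alice indifferent between Enter and Stay out: q·5 + (1−q)·1 = q·7 + (1−q)·(-4) ⟹ 1 + 4q = (-4) + 11q ⟹ q = 5/7.

p = 2/13, q = 5/7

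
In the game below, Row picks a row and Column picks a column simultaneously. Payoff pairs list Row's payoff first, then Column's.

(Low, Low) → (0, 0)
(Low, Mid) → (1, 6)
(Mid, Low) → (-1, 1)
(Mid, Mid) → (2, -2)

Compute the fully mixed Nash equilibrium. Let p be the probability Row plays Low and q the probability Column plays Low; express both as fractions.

In a mixed NE each player is indifferent between their pure strategies, so the opponent's mix sets the indifference.
Column indifferent between Low and Mid: p·0 + (1−p)·1 = p·6 + (1−p)·(-2) ⟹ 1 + (-1)p = (-2) + 8p ⟹ p = 1/3.
Row indifferent between Low and Mid: q·0 + (1−q)·1 = q·(-1) + (1−q)·2 ⟹ 1 + (-1)q = 2 + (-3)q ⟹ q = 1/2.

p = 1/3, q = 1/2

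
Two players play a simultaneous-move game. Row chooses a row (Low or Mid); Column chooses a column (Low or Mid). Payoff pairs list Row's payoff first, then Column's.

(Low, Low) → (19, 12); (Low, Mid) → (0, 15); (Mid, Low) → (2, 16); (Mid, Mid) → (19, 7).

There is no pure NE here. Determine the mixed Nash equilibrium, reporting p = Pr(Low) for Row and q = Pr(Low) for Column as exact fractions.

In a mixed NE each player is indifferent between their pure strategies, so the opponent's mix sets the indifference.
Column indifferent between Low and Mid: p·12 + (1−p)·16 = p·15 + (1−p)·7 ⟹ 16 + (-4)p = 7 + 8p ⟹ p = 3/4.
Row indifferent between Low and Mid: q·19 + (1−q)·0 = q·2 + (1−q)·19 ⟹ 0 + 19q = 19 + (-17)q ⟹ q = 19/36.

p = 3/4, q = 19/36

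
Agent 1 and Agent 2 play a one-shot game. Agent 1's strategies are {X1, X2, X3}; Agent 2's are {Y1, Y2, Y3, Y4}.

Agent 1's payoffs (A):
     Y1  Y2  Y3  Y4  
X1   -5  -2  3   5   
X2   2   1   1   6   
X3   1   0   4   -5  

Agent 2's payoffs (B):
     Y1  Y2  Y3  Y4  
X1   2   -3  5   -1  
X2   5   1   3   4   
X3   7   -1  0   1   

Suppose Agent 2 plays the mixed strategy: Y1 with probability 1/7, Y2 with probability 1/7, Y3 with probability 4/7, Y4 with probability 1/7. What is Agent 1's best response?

X2

Compute Agent 1's expected payoff from each pure strategy against the given mix.
X1: (1/7)·(-5) + (1/7)·(-2) + (4/7)·3 + (1/7)·5 = 10/7
X2: (1/7)·2 + (1/7)·1 + (4/7)·1 + (1/7)·6 = 13/7
X3: (1/7)·1 + (1/7)·0 + (4/7)·4 + (1/7)·(-5) = 12/7
Highest expected payoff is 13/7, from X2.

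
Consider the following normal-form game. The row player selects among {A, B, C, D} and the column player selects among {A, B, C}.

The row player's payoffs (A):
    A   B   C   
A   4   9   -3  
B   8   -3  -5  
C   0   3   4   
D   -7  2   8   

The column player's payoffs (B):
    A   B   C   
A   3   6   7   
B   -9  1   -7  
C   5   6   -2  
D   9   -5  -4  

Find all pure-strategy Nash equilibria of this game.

None

Find each player's best response to every opponent strategy; NE are the intersections.
The row player's best responses — vs A: B (payoff 8); vs B: A (payoff 9); vs C: D (payoff 8).
The column player's best responses — vs A: C (payoff 7); vs B: B (payoff 1); vs C: B (payoff 6); vs D: A (payoff 9).
No cell has both players best-responding. For instance, the row player's best reply to A is B, but against B the column player prefers B over A.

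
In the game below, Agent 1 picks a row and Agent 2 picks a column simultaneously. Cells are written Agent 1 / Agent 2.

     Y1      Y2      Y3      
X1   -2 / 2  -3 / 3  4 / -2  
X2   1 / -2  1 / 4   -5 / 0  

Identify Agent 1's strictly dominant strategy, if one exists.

Check whether one of Agent 1's strategies beats all alternatives regardless of what the opponent does.
X1 is not dominant: against Y1, X2 gives 1 > -2.
X2 is not dominant: against Y3, X1 gives 4 > -5.
No single strategy is best against every opponent action.

No strictly dominant strategy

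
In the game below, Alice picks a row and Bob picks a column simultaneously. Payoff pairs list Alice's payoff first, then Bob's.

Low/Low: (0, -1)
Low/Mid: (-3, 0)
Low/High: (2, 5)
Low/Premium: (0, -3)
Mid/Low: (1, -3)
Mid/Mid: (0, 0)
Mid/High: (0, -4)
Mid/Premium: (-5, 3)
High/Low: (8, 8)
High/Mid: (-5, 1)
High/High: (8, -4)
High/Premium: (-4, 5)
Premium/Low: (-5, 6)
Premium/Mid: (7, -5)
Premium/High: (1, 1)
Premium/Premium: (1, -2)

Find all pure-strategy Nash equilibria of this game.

Check mutual best responses: a cell is a NE iff neither player can gain by unilaterally deviating.
Alice's best responses — vs Low: High (payoff 8); vs Mid: Premium (payoff 7); vs High: High (payoff 8); vs Premium: Premium (payoff 1).
Bob's best responses — vs Low: High (payoff 5); vs Mid: Premium (payoff 3); vs High: Low (payoff 8); vs Premium: Low (payoff 6).
The only mutual best response is (High, Low); neither player gains by switching there.

(High, Low)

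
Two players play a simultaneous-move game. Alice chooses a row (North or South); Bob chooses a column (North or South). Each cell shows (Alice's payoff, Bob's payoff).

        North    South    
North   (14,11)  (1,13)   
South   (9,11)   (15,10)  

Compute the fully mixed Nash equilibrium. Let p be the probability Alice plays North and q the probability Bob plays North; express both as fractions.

p = 1/3, q = 14/19

In a mixed NE each player is indifferent between their pure strategies, so the opponent's mix sets the indifference.
Bob indifferent between North and South: p·11 + (1−p)·11 = p·13 + (1−p)·10 ⟹ 11 + 0p = 10 + 3p ⟹ p = 1/3.
Alice indifferent between North and South: q·14 + (1−q)·1 = q·9 + (1−q)·15 ⟹ 1 + 13q = 15 + (-6)q ⟹ q = 14/19.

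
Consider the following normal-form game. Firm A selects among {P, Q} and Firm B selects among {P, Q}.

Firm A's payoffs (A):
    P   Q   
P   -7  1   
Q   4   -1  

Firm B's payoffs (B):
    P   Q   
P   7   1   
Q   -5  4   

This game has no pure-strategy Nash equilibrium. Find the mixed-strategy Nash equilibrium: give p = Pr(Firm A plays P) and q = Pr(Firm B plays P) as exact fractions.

p = 3/5, q = 2/13

In a mixed NE each player is indifferent between their pure strategies, so the opponent's mix sets the indifference.
Firm B indifferent between P and Q: p·7 + (1−p)·(-5) = p·1 + (1−p)·4 ⟹ (-5) + 12p = 4 + (-3)p ⟹ p = 3/5.
Firm A indifferent between P and Q: q·(-7) + (1−q)·1 = q·4 + (1−q)·(-1) ⟹ 1 + (-8)q = (-1) + 5q ⟹ q = 2/13.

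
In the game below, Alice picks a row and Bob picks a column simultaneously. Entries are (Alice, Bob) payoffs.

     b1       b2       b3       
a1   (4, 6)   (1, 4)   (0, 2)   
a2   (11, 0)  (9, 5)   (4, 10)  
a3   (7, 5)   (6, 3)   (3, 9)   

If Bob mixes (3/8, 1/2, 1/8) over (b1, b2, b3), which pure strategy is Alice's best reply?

a2

Compute Alice's expected payoff from each pure strategy against the given mix.
a1: (3/8)·4 + (1/2)·1 + (1/8)·0 = 2
a2: (3/8)·11 + (1/2)·9 + (1/8)·4 = 73/8
a3: (3/8)·7 + (1/2)·6 + (1/8)·3 = 6
Highest expected payoff is 73/8, from a2.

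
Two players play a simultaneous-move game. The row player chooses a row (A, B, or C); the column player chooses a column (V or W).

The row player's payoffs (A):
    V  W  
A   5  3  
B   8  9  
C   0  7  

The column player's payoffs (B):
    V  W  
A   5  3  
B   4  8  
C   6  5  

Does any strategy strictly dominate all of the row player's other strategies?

B

A strategy is strictly dominant if it gives the row player a strictly higher payoff than every other strategy, against every choice by the opponent.
B strictly dominates: vs V: 8 > each of {5, 0}; vs W: 9 > each of {3, 7}.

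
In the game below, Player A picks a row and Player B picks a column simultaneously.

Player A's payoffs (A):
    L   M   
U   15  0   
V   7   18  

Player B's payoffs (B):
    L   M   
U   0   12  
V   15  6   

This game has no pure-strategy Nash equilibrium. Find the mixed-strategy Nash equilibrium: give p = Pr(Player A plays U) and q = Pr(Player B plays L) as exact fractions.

Each player's mixing probability is pinned down by making the *other* player indifferent.
Player B indifferent between L and M: p·0 + (1−p)·15 = p·12 + (1−p)·6 ⟹ 15 + (-15)p = 6 + 6p ⟹ p = 3/7.
Player A indifferent between U and V: q·15 + (1−q)·0 = q·7 + (1−q)·18 ⟹ 0 + 15q = 18 + (-11)q ⟹ q = 9/13.

p = 3/7, q = 9/13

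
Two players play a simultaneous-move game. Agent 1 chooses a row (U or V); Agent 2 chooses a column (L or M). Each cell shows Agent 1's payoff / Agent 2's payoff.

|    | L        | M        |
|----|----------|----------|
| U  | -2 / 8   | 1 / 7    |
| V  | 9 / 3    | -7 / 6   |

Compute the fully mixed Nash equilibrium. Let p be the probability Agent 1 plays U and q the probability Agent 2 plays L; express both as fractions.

Each player's mixing probability is pinned down by making the *other* player indifferent.
Agent 2 indifferent between L and M: p·8 + (1−p)·3 = p·7 + (1−p)·6 ⟹ 3 + 5p = 6 + 1p ⟹ p = 3/4.
Agent 1 indifferent between U and V: q·(-2) + (1−q)·1 = q·9 + (1−q)·(-7) ⟹ 1 + (-3)q = (-7) + 16q ⟹ q = 8/19.

p = 3/4, q = 8/19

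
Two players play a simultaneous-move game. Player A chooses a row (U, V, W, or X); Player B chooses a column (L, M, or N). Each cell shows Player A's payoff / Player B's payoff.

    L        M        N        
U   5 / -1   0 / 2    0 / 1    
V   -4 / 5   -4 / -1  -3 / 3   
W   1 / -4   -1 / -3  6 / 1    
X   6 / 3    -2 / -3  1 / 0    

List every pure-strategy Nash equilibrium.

Check mutual best responses: a cell is a NE iff neither player can gain by unilaterally deviating.
Player A's best responses — vs L: X (payoff 6); vs M: U (payoff 0); vs N: W (payoff 6).
Player B's best responses — vs U: M (payoff 2); vs V: L (payoff 5); vs W: N (payoff 1); vs X: L (payoff 3).
Mutual best responses occur at (U, M), (W, N), and (X, L); at each, neither player gains by switching.

(U, M), (W, N), and (X, L)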